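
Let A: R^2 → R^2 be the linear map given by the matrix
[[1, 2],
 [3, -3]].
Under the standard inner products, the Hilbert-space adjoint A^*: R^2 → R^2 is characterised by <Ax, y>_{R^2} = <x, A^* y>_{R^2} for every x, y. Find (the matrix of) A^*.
A^* = A^T =
[[1, 3],
 [2, -3]]

For real matrices with standard dot products, the defining identity <Ax, y> = <x, A^* y> gives (Ax)^T y = x^T (A^*) y, i.e. x^T A^T y = x^T (A^*) y. Since this holds for all x, y, we must have A^* = A^T. Therefore
A^* =
[[1, 3],
 [2, -3]].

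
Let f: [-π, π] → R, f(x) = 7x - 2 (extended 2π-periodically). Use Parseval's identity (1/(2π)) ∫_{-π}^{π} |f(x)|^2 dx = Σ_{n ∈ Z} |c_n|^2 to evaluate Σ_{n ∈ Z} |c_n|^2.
Σ |c_n|^2 = 49π^2/3 + 4

Expand and integrate term by term over [-π, π]:
  ∫ (7x)^2 dx = 49·(2π^3/3); ∫ 2·7·(-2)·x dx = 0 (odd integrand); ∫ (-2)^2 dx = 4·2π.
So (1/(2π)) ∫_{-π}^{π} (7x - 2)^2 dx = 49π^2/3 + 4 = 49π^2/3 + 4.
Parseval ⇒ Σ |c_n|^2 = 49π^2/3 + 4.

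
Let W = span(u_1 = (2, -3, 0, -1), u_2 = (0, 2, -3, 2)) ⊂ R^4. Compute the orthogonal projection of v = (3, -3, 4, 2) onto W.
proj_W(v) = (109/87, -511/174, 46/29, -293/174)

Set up U = [u_1 | ... | u_2] ∈ R^(4×2). The projector onto W = col(U) is P = U (U^T U)^(-1) U^T.
Compute U^T U =
  [14, -8]
  [-8, 17],
and U^T v = (13, -14).
Solve U^T U · c = U^T v for the coefficients: c = (109/174, -46/87). The projection is proj_W(v) = U c.
Check: (v - proj_W(v)) · u_1 = 0  (should be 0).
Check: (v - proj_W(v)) · u_2 = 0  (should be 0).
Result: proj_W(v) = (109/87, -511/174, 46/29, -293/174).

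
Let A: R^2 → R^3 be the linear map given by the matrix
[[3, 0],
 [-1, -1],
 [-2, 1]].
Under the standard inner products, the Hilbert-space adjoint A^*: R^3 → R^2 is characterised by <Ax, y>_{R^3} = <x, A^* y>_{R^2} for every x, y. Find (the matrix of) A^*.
A^* = A^T =
[[3, -1, -2],
 [0, -1, 1]]

For real matrices with standard dot products, the defining identity <Ax, y> = <x, A^* y> gives (Ax)^T y = x^T (A^*) y, i.e. x^T A^T y = x^T (A^*) y. Since this holds for all x, y, we must have A^* = A^T. Therefore
A^* =
[[3, -1, -2],
 [0, -1, 1]].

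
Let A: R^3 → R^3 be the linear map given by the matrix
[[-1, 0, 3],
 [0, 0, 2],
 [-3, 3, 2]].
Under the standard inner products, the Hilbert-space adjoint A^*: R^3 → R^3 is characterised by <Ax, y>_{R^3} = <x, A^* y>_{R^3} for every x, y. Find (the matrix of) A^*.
A^* = A^T =
[[-1, 0, -3],
 [0, 0, 3],
 [3, 2, 2]]

For real matrices with standard dot products, the defining identity <Ax, y> = <x, A^* y> gives (Ax)^T y = x^T (A^*) y, i.e. x^T A^T y = x^T (A^*) y. Since this holds for all x, y, we must have A^* = A^T. Therefore
A^* =
[[-1, 0, -3],
 [0, 0, 3],
 [3, 2, 2]].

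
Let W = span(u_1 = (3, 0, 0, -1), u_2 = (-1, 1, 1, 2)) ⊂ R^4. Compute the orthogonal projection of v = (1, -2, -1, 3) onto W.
proj_W(v) = (2/9, 4/9, 4/9, 2/3)

Set up U = [u_1 | ... | u_2] ∈ R^(4×2). The projector onto W = col(U) is P = U (U^T U)^(-1) U^T.
Compute U^T U =
  [10, -5]
  [-5, 7],
and U^T v = (0, 2).
Solve U^T U · c = U^T v for the coefficients: c = (2/9, 4/9). The projection is proj_W(v) = U c.
Check: (v - proj_W(v)) · u_1 = 0  (should be 0).
Check: (v - proj_W(v)) · u_2 = 0  (should be 0).
Result: proj_W(v) = (2/9, 4/9, 4/9, 2/3).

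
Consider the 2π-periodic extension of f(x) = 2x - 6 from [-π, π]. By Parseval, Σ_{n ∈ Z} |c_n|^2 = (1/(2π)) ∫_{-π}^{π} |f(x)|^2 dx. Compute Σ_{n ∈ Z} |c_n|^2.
Σ |c_n|^2 = 4π^2/3 + 36

Expand and integrate term by term over [-π, π]:
  ∫ (2x)^2 dx = 4·(2π^3/3); ∫ 2·2·(-6)·x dx = 0 (odd integrand); ∫ (-6)^2 dx = 36·2π.
So (1/(2π)) ∫_{-π}^{π} (2x - 6)^2 dx = 4π^2/3 + 36 = 4π^2/3 + 36.
Parseval ⇒ Σ |c_n|^2 = 4π^2/3 + 36.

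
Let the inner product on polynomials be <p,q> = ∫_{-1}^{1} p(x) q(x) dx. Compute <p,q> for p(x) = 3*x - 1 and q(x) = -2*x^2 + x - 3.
<p,q> = 28/3

Expand the product: p(x)·q(x) = -6*x^3 + 5*x^2 - 10*x + 3.
∫_{-1}^{1} of each monomial x^k gives [2/(k+1) if k even, 0 if k odd]. Integrating term-by-term (or equivalently evaluating the antiderivative F(x) = -3*x^4/2 + 5*x^3/3 - 5*x^2 + 3*x at the endpoints):
  F(1) − F(−1) = -11/6 − (-67/6) = 28/3.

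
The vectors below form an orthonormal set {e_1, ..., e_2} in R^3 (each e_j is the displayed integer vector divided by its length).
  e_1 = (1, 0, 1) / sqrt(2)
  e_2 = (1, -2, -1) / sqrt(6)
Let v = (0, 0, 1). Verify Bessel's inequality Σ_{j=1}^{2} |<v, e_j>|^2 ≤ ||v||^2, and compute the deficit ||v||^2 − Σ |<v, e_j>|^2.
Σ |<v, e_j>|^2 = 2/3; ||v||^2 = 1; deficit = 1/3

Write each e_j = u_j / sqrt(<u_j, u_j>) where u_j is the displayed integer vector. Then <v, e_j> = <v, u_j> / sqrt(<u_j, u_j>), so |<v, e_j>|^2 = <v, u_j>^2 / <u_j, u_j>.
Coefficients: <v, e_1> = 1/sqrt(2), <v, e_2> = -1/sqrt(6).
Square and sum: Σ |<v, e_j>|^2 = 2/3.
Compute ||v||^2 = v·v = 1.
Deficit = 1 − 2/3 = 1/3 ≥ 0, confirming Bessel's inequality. (The deficit equals ||v − Σ <v,e_j> e_j||^2, the squared distance from v to span{e_j}.)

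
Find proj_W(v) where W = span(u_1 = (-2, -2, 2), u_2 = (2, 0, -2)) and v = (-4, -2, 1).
proj_W(v) = (-5/2, -2, 5/2)

Set up U = [u_1 | ... | u_2] ∈ R^(3×2). The projector onto W = col(U) is P = U (U^T U)^(-1) U^T.
Compute U^T U =
  [12, -8]
  [-8, 8],
and U^T v = (14, -10).
Solve U^T U · c = U^T v for the coefficients: c = (1, -1/4). The projection is proj_W(v) = U c.
Check: (v - proj_W(v)) · u_1 = 0  (should be 0).
Check: (v - proj_W(v)) · u_2 = 0  (should be 0).
Result: proj_W(v) = (-5/2, -2, 5/2).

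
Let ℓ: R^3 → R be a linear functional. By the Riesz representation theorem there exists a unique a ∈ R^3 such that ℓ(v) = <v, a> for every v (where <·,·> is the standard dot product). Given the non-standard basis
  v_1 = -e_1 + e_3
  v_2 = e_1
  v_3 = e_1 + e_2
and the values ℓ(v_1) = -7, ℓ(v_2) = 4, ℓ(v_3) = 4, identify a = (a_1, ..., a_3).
a = (4, 0, -3)

Write a = (a_1, ..., a_3) in the standard basis. For each basis vector v_i, ℓ(v_i) = <v_i, a> is a linear equation in the a_j's. Collect the n equations into a matrix system V a = ℓ, where row i of V is v_i (expressed in the standard basis). Since V is invertible (lower-triangular with 1s on the diagonal, up to permutation), solve by back-substitution:
  V =
[[-1, 0, 1],
 [1, 0, 0],
 [1, 1, 0]]
  V a = (-7, 4, 4)
Solving gives a = (4, 0, -3).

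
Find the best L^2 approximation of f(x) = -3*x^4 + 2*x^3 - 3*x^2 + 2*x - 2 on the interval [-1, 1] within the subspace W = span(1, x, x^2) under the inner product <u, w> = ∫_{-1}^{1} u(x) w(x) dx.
g(x) = -39*x^2/7 + 16*x/5 - 61/35

The best approximation g ∈ W is the orthogonal projection of f onto W. Writing g = a_0 + a_1 x + a_2 x^2, the coefficients solve the normal equations G · a = b where
  G_{ij} = <φ_i, φ_j> and b_i = <f, φ_i>, with φ_0 = 1, φ_1 = x, φ_2 = x^2.
G =
  [2, 0, 2/3]
  [0, 2/3, 0]
  [2/3, 0, 2/5],
b = (-36/5, 32/15, -356/105).
Solving gives a_0 = -61/35, a_1 = 16/5, a_2 = -39/7, so
  g(x) = -39*x^2/7 + 16*x/5 - 61/35.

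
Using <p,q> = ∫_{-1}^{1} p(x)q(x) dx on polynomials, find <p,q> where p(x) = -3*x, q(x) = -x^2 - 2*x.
<p,q> = 4

Expand the product: p(x)·q(x) = 3*x^3 + 6*x^2.
∫_{-1}^{1} of each monomial x^k gives [2/(k+1) if k even, 0 if k odd]. Integrating term-by-term (or equivalently evaluating the antiderivative F(x) = 3*x^4/4 + 2*x^3 at the endpoints):
  F(1) − F(−1) = 11/4 − (-5/4) = 4.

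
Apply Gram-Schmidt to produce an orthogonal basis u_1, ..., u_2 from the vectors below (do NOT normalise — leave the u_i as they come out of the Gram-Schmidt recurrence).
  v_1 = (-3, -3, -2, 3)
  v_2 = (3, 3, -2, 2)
Orthogonal basis:
  u_1 = (-3, -3, -2, 3)
  u_2 = (69/31, 69/31, -78/31, 86/31)

Apply the Gram-Schmidt recurrence
  u_1 = v_1
  u_i = v_i − Σ_{j<i} ((v_i · u_j) / (u_j · u_j)) · u_j.

Step by step this gives:
  u_1 = (-3, -3, -2, 3)
  u_2 = (69/31, 69/31, -78/31, 86/31)

Orthogonality check:
  u_2 · u_1 = 0 (should be 0)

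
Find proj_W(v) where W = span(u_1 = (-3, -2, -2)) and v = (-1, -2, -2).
proj_W(v) = (-33/17, -22/17, -22/17)

Set up U = [u_1 | ... | u_1] ∈ R^(3×1). The projector onto W = col(U) is P = U (U^T U)^(-1) U^T.
Compute U^T U =
  [17],
and U^T v = (11).
Solve U^T U · c = U^T v for the coefficients: c = (11/17). The projection is proj_W(v) = U c.
Check: (v - proj_W(v)) · u_1 = 0  (should be 0).
Result: proj_W(v) = (-33/17, -22/17, -22/17).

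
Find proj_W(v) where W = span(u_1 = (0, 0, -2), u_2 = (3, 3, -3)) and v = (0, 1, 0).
proj_W(v) = (1/2, 1/2, 0)

Set up U = [u_1 | ... | u_2] ∈ R^(3×2). The projector onto W = col(U) is P = U (U^T U)^(-1) U^T.
Compute U^T U =
  [4, 6]
  [6, 27],
and U^T v = (0, 3).
Solve U^T U · c = U^T v for the coefficients: c = (-1/4, 1/6). The projection is proj_W(v) = U c.
Check: (v - proj_W(v)) · u_1 = 0  (should be 0).
Check: (v - proj_W(v)) · u_2 = 0  (should be 0).
Result: proj_W(v) = (1/2, 1/2, 0).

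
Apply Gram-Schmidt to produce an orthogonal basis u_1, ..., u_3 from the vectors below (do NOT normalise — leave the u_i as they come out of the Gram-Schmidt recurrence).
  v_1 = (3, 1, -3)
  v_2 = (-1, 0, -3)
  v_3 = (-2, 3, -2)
Orthogonal basis:
  u_1 = (3, 1, -3)
  u_2 = (-37/19, -6/19, -39/19)
  u_3 = (-60/77, 240/77, 20/77)

Apply the Gram-Schmidt recurrence
  u_1 = v_1
  u_i = v_i − Σ_{j<i} ((v_i · u_j) / (u_j · u_j)) · u_j.

Step by step this gives:
  u_1 = (3, 1, -3)
  u_2 = (-37/19, -6/19, -39/19)
  u_3 = (-60/77, 240/77, 20/77)

Orthogonality check:
  u_2 · u_1 = 0 (should be 0)
  u_3 · u_1 = 0 (should be 0)
  u_3 · u_2 = 0 (should be 0)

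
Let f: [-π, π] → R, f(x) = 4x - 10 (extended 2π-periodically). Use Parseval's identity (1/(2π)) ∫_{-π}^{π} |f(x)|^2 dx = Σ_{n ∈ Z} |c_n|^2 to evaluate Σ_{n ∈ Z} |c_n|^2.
Σ |c_n|^2 = 16π^2/3 + 100

Expand and integrate term by term over [-π, π]:
  ∫ (4x)^2 dx = 16·(2π^3/3); ∫ 2·4·(-10)·x dx = 0 (odd integrand); ∫ (-10)^2 dx = 100·2π.
So (1/(2π)) ∫_{-π}^{π} (4x - 10)^2 dx = 16π^2/3 + 100 = 16π^2/3 + 100.
Parseval ⇒ Σ |c_n|^2 = 16π^2/3 + 100.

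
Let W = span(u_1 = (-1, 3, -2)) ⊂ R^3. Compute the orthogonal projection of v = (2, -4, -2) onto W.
proj_W(v) = (5/7, -15/7, 10/7)

Set up U = [u_1 | ... | u_1] ∈ R^(3×1). The projector onto W = col(U) is P = U (U^T U)^(-1) U^T.
Compute U^T U =
  [14],
and U^T v = (-10).
Solve U^T U · c = U^T v for the coefficients: c = (-5/7). The projection is proj_W(v) = U c.
Check: (v - proj_W(v)) · u_1 = 0  (should be 0).
Result: proj_W(v) = (5/7, -15/7, 10/7).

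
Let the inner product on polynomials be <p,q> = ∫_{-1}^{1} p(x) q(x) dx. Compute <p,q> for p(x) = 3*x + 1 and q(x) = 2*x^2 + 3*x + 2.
<p,q> = 34/3

Expand the product: p(x)·q(x) = 6*x^3 + 11*x^2 + 9*x + 2.
∫_{-1}^{1} of each monomial x^k gives [2/(k+1) if k even, 0 if k odd]. Integrating term-by-term (or equivalently evaluating the antiderivative F(x) = 3*x^4/2 + 11*x^3/3 + 9*x^2/2 + 2*x at the endpoints):
  F(1) − F(−1) = 35/3 − (1/3) = 34/3.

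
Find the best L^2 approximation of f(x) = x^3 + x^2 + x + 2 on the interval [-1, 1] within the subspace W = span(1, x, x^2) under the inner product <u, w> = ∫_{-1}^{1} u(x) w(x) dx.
g(x) = x^2 + 8*x/5 + 2

The best approximation g ∈ W is the orthogonal projection of f onto W. Writing g = a_0 + a_1 x + a_2 x^2, the coefficients solve the normal equations G · a = b where
  G_{ij} = <φ_i, φ_j> and b_i = <f, φ_i>, with φ_0 = 1, φ_1 = x, φ_2 = x^2.
G =
  [2, 0, 2/3]
  [0, 2/3, 0]
  [2/3, 0, 2/5],
b = (14/3, 16/15, 26/15).
Solving gives a_0 = 2, a_1 = 8/5, a_2 = 1, so
  g(x) = x^2 + 8*x/5 + 2.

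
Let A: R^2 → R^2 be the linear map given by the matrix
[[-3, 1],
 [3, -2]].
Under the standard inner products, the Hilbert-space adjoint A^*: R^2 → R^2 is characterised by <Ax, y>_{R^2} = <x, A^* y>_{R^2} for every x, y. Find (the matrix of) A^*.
A^* = A^T =
[[-3, 3],
 [1, -2]]

For real matrices with standard dot products, the defining identity <Ax, y> = <x, A^* y> gives (Ax)^T y = x^T (A^*) y, i.e. x^T A^T y = x^T (A^*) y. Since this holds for all x, y, we must have A^* = A^T. Therefore
A^* =
[[-3, 3],
 [1, -2]].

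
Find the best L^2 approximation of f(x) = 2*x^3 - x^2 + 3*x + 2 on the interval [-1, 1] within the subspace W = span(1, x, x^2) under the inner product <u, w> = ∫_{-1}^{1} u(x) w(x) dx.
g(x) = -x^2 + 21*x/5 + 2

The best approximation g ∈ W is the orthogonal projection of f onto W. Writing g = a_0 + a_1 x + a_2 x^2, the coefficients solve the normal equations G · a = b where
  G_{ij} = <φ_i, φ_j> and b_i = <f, φ_i>, with φ_0 = 1, φ_1 = x, φ_2 = x^2.
G =
  [2, 0, 2/3]
  [0, 2/3, 0]
  [2/3, 0, 2/5],
b = (10/3, 14/5, 14/15).
Solving gives a_0 = 2, a_1 = 21/5, a_2 = -1, so
  g(x) = -x^2 + 21*x/5 + 2.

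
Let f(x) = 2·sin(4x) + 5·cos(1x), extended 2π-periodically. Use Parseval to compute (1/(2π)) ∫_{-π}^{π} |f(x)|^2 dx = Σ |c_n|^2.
Σ |c_n|^2 = 29/2

Expand |f|^2 and use orthogonality of {sin(nx), cos(mx)} on [-π, π]:
  ∫_{-π}^{π} sin(nx)^2 dx = π, ∫ cos(mx)^2 dx = π, and cross terms integrate to 0.
So ∫_{-π}^{π} f(x)^2 dx = 2^2 · π + 5^2 · π = (4 + 25)π.
Divide by 2π: (4 + 25)/2 = 29/2.
By Parseval, this equals Σ |c_n|^2.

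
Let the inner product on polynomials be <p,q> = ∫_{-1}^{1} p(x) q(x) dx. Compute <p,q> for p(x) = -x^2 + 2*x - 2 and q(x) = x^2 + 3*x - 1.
<p,q> = 104/15

Expand the product: p(x)·q(x) = -x^4 - x^3 + 5*x^2 - 8*x + 2.
∫_{-1}^{1} of each monomial x^k gives [2/(k+1) if k even, 0 if k odd]. Integrating term-by-term (or equivalently evaluating the antiderivative F(x) = -x^5/5 - x^4/4 + 5*x^3/3 - 4*x^2 + 2*x at the endpoints):
  F(1) − F(−1) = -47/60 − (-463/60) = 104/15.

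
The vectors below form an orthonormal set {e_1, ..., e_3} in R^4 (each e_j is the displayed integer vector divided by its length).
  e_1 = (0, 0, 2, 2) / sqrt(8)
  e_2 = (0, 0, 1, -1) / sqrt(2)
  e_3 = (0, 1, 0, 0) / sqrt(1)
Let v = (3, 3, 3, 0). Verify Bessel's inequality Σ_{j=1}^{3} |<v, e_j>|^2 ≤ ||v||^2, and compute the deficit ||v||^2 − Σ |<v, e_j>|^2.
Σ |<v, e_j>|^2 = 18; ||v||^2 = 27; deficit = 9

Write each e_j = u_j / sqrt(<u_j, u_j>) where u_j is the displayed integer vector. Then <v, e_j> = <v, u_j> / sqrt(<u_j, u_j>), so |<v, e_j>|^2 = <v, u_j>^2 / <u_j, u_j>.
Coefficients: <v, e_1> = 6/sqrt(8), <v, e_2> = 3/sqrt(2), <v, e_3> = 3/sqrt(1).
Square and sum: Σ |<v, e_j>|^2 = 18.
Compute ||v||^2 = v·v = 27.
Deficit = 27 − 18 = 9 ≥ 0, confirming Bessel's inequality. (The deficit equals ||v − Σ <v,e_j> e_j||^2, the squared distance from v to span{e_j}.)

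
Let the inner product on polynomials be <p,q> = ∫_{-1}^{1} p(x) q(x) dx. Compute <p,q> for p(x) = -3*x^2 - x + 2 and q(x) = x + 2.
<p,q> = 10/3

Expand the product: p(x)·q(x) = -3*x^3 - 7*x^2 + 4.
∫_{-1}^{1} of each monomial x^k gives [2/(k+1) if k even, 0 if k odd]. Integrating term-by-term (or equivalently evaluating the antiderivative F(x) = -3*x^4/4 - 7*x^3/3 + 4*x at the endpoints):
  F(1) − F(−1) = 11/12 − (-29/12) = 10/3.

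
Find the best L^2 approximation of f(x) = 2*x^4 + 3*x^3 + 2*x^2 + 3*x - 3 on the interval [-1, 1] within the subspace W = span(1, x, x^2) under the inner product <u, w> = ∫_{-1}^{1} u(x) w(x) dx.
g(x) = 26*x^2/7 + 24*x/5 - 111/35

The best approximation g ∈ W is the orthogonal projection of f onto W. Writing g = a_0 + a_1 x + a_2 x^2, the coefficients solve the normal equations G · a = b where
  G_{ij} = <φ_i, φ_j> and b_i = <f, φ_i>, with φ_0 = 1, φ_1 = x, φ_2 = x^2.
G =
  [2, 0, 2/3]
  [0, 2/3, 0]
  [2/3, 0, 2/5],
b = (-58/15, 16/5, -22/35).
Solving gives a_0 = -111/35, a_1 = 24/5, a_2 = 26/7, so
  g(x) = 26*x^2/7 + 24*x/5 - 111/35.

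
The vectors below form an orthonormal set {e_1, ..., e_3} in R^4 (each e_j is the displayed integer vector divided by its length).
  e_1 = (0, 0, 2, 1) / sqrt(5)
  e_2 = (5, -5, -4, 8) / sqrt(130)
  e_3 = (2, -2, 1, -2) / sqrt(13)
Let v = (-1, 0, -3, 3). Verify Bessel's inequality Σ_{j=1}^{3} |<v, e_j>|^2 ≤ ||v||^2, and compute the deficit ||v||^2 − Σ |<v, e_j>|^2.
Σ |<v, e_j>|^2 = 37/2; ||v||^2 = 19; deficit = 1/2

Write each e_j = u_j / sqrt(<u_j, u_j>) where u_j is the displayed integer vector. Then <v, e_j> = <v, u_j> / sqrt(<u_j, u_j>), so |<v, e_j>|^2 = <v, u_j>^2 / <u_j, u_j>.
Coefficients: <v, e_1> = -3/sqrt(5), <v, e_2> = 31/sqrt(130), <v, e_3> = -11/sqrt(13).
Square and sum: Σ |<v, e_j>|^2 = 37/2.
Compute ||v||^2 = v·v = 19.
Deficit = 19 − 37/2 = 1/2 ≥ 0, confirming Bessel's inequality. (The deficit equals ||v − Σ <v,e_j> e_j||^2, the squared distance from v to span{e_j}.)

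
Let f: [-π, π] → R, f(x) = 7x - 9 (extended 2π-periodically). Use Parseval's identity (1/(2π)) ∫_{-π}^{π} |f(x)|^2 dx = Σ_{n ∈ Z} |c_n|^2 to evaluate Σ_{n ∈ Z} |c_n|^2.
Σ |c_n|^2 = 49π^2/3 + 81

Expand and integrate term by term over [-π, π]:
  ∫ (7x)^2 dx = 49·(2π^3/3); ∫ 2·7·(-9)·x dx = 0 (odd integrand); ∫ (-9)^2 dx = 81·2π.
So (1/(2π)) ∫_{-π}^{π} (7x - 9)^2 dx = 49π^2/3 + 81 = 49π^2/3 + 81.
Parseval ⇒ Σ |c_n|^2 = 49π^2/3 + 81.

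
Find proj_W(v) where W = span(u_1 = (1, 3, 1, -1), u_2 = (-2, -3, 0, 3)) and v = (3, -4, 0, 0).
proj_W(v) = (-3/34, -45/17, -57/34, -12/17)

Set up U = [u_1 | ... | u_2] ∈ R^(4×2). The projector onto W = col(U) is P = U (U^T U)^(-1) U^T.
Compute U^T U =
  [12, -14]
  [-14, 22],
and U^T v = (-9, 6).
Solve U^T U · c = U^T v for the coefficients: c = (-57/34, -27/34). The projection is proj_W(v) = U c.
Check: (v - proj_W(v)) · u_1 = 0  (should be 0).
Check: (v - proj_W(v)) · u_2 = 0  (should be 0).
Result: proj_W(v) = (-3/34, -45/17, -57/34, -12/17).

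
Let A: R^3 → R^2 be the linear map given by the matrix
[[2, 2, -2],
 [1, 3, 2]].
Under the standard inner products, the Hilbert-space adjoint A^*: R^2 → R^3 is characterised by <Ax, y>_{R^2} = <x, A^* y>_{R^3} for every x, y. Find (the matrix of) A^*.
A^* = A^T =
[[2, 1],
 [2, 3],
 [-2, 2]]

For real matrices with standard dot products, the defining identity <Ax, y> = <x, A^* y> gives (Ax)^T y = x^T (A^*) y, i.e. x^T A^T y = x^T (A^*) y. Since this holds for all x, y, we must have A^* = A^T. Therefore
A^* =
[[2, 1],
 [2, 3],
 [-2, 2]].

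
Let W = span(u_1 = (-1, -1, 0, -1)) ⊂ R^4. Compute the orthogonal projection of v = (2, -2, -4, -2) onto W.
proj_W(v) = (-2/3, -2/3, 0, -2/3)

Set up U = [u_1 | ... | u_1] ∈ R^(4×1). The projector onto W = col(U) is P = U (U^T U)^(-1) U^T.
Compute U^T U =
  [3],
and U^T v = (2).
Solve U^T U · c = U^T v for the coefficients: c = (2/3). The projection is proj_W(v) = U c.
Check: (v - proj_W(v)) · u_1 = 0  (should be 0).
Result: proj_W(v) = (-2/3, -2/3, 0, -2/3).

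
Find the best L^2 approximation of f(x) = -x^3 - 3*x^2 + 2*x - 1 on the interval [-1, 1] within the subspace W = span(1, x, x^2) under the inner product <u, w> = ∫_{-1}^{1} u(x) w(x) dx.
g(x) = -3*x^2 + 7*x/5 - 1

The best approximation g ∈ W is the orthogonal projection of f onto W. Writing g = a_0 + a_1 x + a_2 x^2, the coefficients solve the normal equations G · a = b where
  G_{ij} = <φ_i, φ_j> and b_i = <f, φ_i>, with φ_0 = 1, φ_1 = x, φ_2 = x^2.
G =
  [2, 0, 2/3]
  [0, 2/3, 0]
  [2/3, 0, 2/5],
b = (-4, 14/15, -28/15).
Solving gives a_0 = -1, a_1 = 7/5, a_2 = -3, so
  g(x) = -3*x^2 + 7*x/5 - 1.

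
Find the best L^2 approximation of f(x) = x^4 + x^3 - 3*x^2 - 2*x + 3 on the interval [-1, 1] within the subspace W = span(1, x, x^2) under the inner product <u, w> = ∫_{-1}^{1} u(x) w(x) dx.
g(x) = -15*x^2/7 - 7*x/5 + 102/35

The best approximation g ∈ W is the orthogonal projection of f onto W. Writing g = a_0 + a_1 x + a_2 x^2, the coefficients solve the normal equations G · a = b where
  G_{ij} = <φ_i, φ_j> and b_i = <f, φ_i>, with φ_0 = 1, φ_1 = x, φ_2 = x^2.
G =
  [2, 0, 2/3]
  [0, 2/3, 0]
  [2/3, 0, 2/5],
b = (22/5, -14/15, 38/35).
Solving gives a_0 = 102/35, a_1 = -7/5, a_2 = -15/7, so
  g(x) = -15*x^2/7 - 7*x/5 + 102/35.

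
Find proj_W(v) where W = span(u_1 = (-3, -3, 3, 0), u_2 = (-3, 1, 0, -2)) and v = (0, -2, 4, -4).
proj_W(v) = (-45/19, -33/19, 36/19, -6/19)

Set up U = [u_1 | ... | u_2] ∈ R^(4×2). The projector onto W = col(U) is P = U (U^T U)^(-1) U^T.
Compute U^T U =
  [27, 6]
  [6, 14],
and U^T v = (18, 6).
Solve U^T U · c = U^T v for the coefficients: c = (12/19, 3/19). The projection is proj_W(v) = U c.
Check: (v - proj_W(v)) · u_1 = 0  (should be 0).
Check: (v - proj_W(v)) · u_2 = 0  (should be 0).
Result: proj_W(v) = (-45/19, -33/19, 36/19, -6/19).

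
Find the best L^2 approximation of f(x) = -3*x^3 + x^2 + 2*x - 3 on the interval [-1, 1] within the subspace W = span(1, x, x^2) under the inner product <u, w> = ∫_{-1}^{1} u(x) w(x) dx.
g(x) = x^2 + x/5 - 3

The best approximation g ∈ W is the orthogonal projection of f onto W. Writing g = a_0 + a_1 x + a_2 x^2, the coefficients solve the normal equations G · a = b where
  G_{ij} = <φ_i, φ_j> and b_i = <f, φ_i>, with φ_0 = 1, φ_1 = x, φ_2 = x^2.
G =
  [2, 0, 2/3]
  [0, 2/3, 0]
  [2/3, 0, 2/5],
b = (-16/3, 2/15, -8/5).
Solving gives a_0 = -3, a_1 = 1/5, a_2 = 1, so
  g(x) = x^2 + x/5 - 3.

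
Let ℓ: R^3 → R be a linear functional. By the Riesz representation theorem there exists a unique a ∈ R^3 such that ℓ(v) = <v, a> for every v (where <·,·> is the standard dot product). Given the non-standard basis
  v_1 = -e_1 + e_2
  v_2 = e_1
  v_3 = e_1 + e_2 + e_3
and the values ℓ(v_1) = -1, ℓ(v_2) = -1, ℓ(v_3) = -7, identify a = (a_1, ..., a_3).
a = (-1, -2, -4)

Write a = (a_1, ..., a_3) in the standard basis. For each basis vector v_i, ℓ(v_i) = <v_i, a> is a linear equation in the a_j's. Collect the n equations into a matrix system V a = ℓ, where row i of V is v_i (expressed in the standard basis). Since V is invertible (lower-triangular with 1s on the diagonal, up to permutation), solve by back-substitution:
  V =
[[-1, 1, 0],
 [1, 0, 0],
 [1, 1, 1]]
  V a = (-1, -1, -7)
Solving gives a = (-1, -2, -4).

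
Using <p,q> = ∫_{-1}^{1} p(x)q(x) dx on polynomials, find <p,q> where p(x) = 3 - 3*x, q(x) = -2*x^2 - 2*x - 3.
<p,q> = -18

Expand the product: p(x)·q(x) = 6*x^3 + 3*x - 9.
∫_{-1}^{1} of each monomial x^k gives [2/(k+1) if k even, 0 if k odd]. Integrating term-by-term (or equivalently evaluating the antiderivative F(x) = 3*x^4/2 + 3*x^2/2 - 9*x at the endpoints):
  F(1) − F(−1) = -6 − (12) = -18.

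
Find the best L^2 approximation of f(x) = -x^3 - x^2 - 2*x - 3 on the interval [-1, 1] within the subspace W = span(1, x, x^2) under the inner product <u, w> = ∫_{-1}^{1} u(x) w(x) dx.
g(x) = -x^2 - 13*x/5 - 3

The best approximation g ∈ W is the orthogonal projection of f onto W. Writing g = a_0 + a_1 x + a_2 x^2, the coefficients solve the normal equations G · a = b where
  G_{ij} = <φ_i, φ_j> and b_i = <f, φ_i>, with φ_0 = 1, φ_1 = x, φ_2 = x^2.
G =
  [2, 0, 2/3]
  [0, 2/3, 0]
  [2/3, 0, 2/5],
b = (-20/3, -26/15, -12/5).
Solving gives a_0 = -3, a_1 = -13/5, a_2 = -1, so
  g(x) = -x^2 - 13*x/5 - 3.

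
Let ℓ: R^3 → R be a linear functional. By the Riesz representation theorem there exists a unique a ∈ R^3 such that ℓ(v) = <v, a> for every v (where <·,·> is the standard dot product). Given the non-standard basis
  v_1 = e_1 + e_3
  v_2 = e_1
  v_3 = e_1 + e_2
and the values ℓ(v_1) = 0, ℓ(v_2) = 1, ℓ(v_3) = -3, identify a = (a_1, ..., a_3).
a = (1, -4, -1)

Write a = (a_1, ..., a_3) in the standard basis. For each basis vector v_i, ℓ(v_i) = <v_i, a> is a linear equation in the a_j's. Collect the n equations into a matrix system V a = ℓ, where row i of V is v_i (expressed in the standard basis). Since V is invertible (lower-triangular with 1s on the diagonal, up to permutation), solve by back-substitution:
  V =
[[1, 0, 1],
 [1, 0, 0],
 [1, 1, 0]]
  V a = (0, 1, -3)
Solving gives a = (1, -4, -1).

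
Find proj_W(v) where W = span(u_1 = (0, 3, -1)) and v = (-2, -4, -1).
proj_W(v) = (0, -33/10, 11/10)

Set up U = [u_1 | ... | u_1] ∈ R^(3×1). The projector onto W = col(U) is P = U (U^T U)^(-1) U^T.
Compute U^T U =
  [10],
and U^T v = (-11).
Solve U^T U · c = U^T v for the coefficients: c = (-11/10). The projection is proj_W(v) = U c.
Check: (v - proj_W(v)) · u_1 = 0  (should be 0).
Result: proj_W(v) = (0, -33/10, 11/10).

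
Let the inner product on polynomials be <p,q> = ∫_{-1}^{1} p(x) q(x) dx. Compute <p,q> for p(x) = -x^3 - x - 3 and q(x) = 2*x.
<p,q> = -32/15

Expand the product: p(x)·q(x) = -2*x^4 - 2*x^2 - 6*x.
∫_{-1}^{1} of each monomial x^k gives [2/(k+1) if k even, 0 if k odd]. Integrating term-by-term (or equivalently evaluating the antiderivative F(x) = -2*x^5/5 - 2*x^3/3 - 3*x^2 at the endpoints):
  F(1) − F(−1) = -61/15 − (-29/15) = -32/15.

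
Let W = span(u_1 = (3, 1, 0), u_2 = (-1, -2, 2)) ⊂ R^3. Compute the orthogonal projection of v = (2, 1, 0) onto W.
proj_W(v) = (134/65, 53/65, -2/13)

Set up U = [u_1 | ... | u_2] ∈ R^(3×2). The projector onto W = col(U) is P = U (U^T U)^(-1) U^T.
Compute U^T U =
  [10, -5]
  [-5, 9],
and U^T v = (7, -4).
Solve U^T U · c = U^T v for the coefficients: c = (43/65, -1/13). The projection is proj_W(v) = U c.
Check: (v - proj_W(v)) · u_1 = 0  (should be 0).
Check: (v - proj_W(v)) · u_2 = 0  (should be 0).
Result: proj_W(v) = (134/65, 53/65, -2/13).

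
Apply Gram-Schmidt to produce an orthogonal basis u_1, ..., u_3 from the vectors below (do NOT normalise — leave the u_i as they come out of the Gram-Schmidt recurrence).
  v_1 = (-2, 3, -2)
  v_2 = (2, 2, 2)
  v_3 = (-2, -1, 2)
Orthogonal basis:
  u_1 = (-2, 3, -2)
  u_2 = (30/17, 40/17, 30/17)
  u_3 = (-2, 0, 2)

Apply the Gram-Schmidt recurrence
  u_1 = v_1
  u_i = v_i − Σ_{j<i} ((v_i · u_j) / (u_j · u_j)) · u_j.

Step by step this gives:
  u_1 = (-2, 3, -2)
  u_2 = (30/17, 40/17, 30/17)
  u_3 = (-2, 0, 2)

Orthogonality check:
  u_2 · u_1 = 0 (should be 0)
  u_3 · u_1 = 0 (should be 0)
  u_3 · u_2 = 0 (should be 0)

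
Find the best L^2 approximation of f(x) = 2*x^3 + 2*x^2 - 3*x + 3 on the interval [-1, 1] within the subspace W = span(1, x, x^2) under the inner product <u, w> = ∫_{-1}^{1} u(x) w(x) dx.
g(x) = 2*x^2 - 9*x/5 + 3

The best approximation g ∈ W is the orthogonal projection of f onto W. Writing g = a_0 + a_1 x + a_2 x^2, the coefficients solve the normal equations G · a = b where
  G_{ij} = <φ_i, φ_j> and b_i = <f, φ_i>, with φ_0 = 1, φ_1 = x, φ_2 = x^2.
G =
  [2, 0, 2/3]
  [0, 2/3, 0]
  [2/3, 0, 2/5],
b = (22/3, -6/5, 14/5).
Solving gives a_0 = 3, a_1 = -9/5, a_2 = 2, so
  g(x) = 2*x^2 - 9*x/5 + 3.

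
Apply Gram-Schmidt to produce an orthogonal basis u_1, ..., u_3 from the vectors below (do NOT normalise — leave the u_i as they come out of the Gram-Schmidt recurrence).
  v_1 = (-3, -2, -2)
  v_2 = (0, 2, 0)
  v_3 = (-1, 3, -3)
Orthogonal basis:
  u_1 = (-3, -2, -2)
  u_2 = (-12/17, 26/17, -8/17)
  u_3 = (14/13, 0, -21/13)

Apply the Gram-Schmidt recurrence
  u_1 = v_1
  u_i = v_i − Σ_{j<i} ((v_i · u_j) / (u_j · u_j)) · u_j.

Step by step this gives:
  u_1 = (-3, -2, -2)
  u_2 = (-12/17, 26/17, -8/17)
  u_3 = (14/13, 0, -21/13)

Orthogonality check:
  u_2 · u_1 = 0 (should be 0)
  u_3 · u_1 = 0 (should be 0)
  u_3 · u_2 = 0 (should be 0)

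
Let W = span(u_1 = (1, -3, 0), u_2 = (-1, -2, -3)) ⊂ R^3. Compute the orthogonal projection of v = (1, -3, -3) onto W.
proj_W(v) = (-4/23, -78/23, -54/23)

Set up U = [u_1 | ... | u_2] ∈ R^(3×2). The projector onto W = col(U) is P = U (U^T U)^(-1) U^T.
Compute U^T U =
  [10, 5]
  [5, 14],
and U^T v = (10, 14).
Solve U^T U · c = U^T v for the coefficients: c = (14/23, 18/23). The projection is proj_W(v) = U c.
Check: (v - proj_W(v)) · u_1 = 0  (should be 0).
Check: (v - proj_W(v)) · u_2 = 0  (should be 0).
Result: proj_W(v) = (-4/23, -78/23, -54/23).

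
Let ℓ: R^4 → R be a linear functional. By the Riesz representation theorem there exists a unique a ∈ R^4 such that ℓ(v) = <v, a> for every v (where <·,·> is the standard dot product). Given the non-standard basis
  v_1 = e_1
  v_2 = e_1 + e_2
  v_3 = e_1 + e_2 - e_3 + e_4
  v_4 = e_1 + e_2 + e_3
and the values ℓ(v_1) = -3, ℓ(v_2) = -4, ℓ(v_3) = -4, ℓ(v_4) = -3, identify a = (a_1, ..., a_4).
a = (-3, -1, 1, 1)

Write a = (a_1, ..., a_4) in the standard basis. For each basis vector v_i, ℓ(v_i) = <v_i, a> is a linear equation in the a_j's. Collect the n equations into a matrix system V a = ℓ, where row i of V is v_i (expressed in the standard basis). Since V is invertible (lower-triangular with 1s on the diagonal, up to permutation), solve by back-substitution:
  V =
[[1, 0, 0, 0],
 [1, 1, 0, 0],
 [1, 1, -1, 1],
 [1, 1, 1, 0]]
  V a = (-3, -4, -4, -3)
Solving gives a = (-3, -1, 1, 1).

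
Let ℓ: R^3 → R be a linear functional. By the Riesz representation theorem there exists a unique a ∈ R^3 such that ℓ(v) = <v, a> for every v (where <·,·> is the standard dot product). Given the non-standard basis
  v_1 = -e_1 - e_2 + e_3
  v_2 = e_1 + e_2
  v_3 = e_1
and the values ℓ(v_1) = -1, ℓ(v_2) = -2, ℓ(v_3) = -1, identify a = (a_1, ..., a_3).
a = (-1, -1, -3)

Write a = (a_1, ..., a_3) in the standard basis. For each basis vector v_i, ℓ(v_i) = <v_i, a> is a linear equation in the a_j's. Collect the n equations into a matrix system V a = ℓ, where row i of V is v_i (expressed in the standard basis). Since V is invertible (lower-triangular with 1s on the diagonal, up to permutation), solve by back-substitution:
  V =
[[-1, -1, 1],
 [1, 1, 0],
 [1, 0, 0]]
  V a = (-1, -2, -1)
Solving gives a = (-1, -1, -3).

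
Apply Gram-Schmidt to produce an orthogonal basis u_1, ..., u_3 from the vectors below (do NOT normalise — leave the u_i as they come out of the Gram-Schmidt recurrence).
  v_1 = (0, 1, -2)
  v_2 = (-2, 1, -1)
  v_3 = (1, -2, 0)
Orthogonal basis:
  u_1 = (0, 1, -2)
  u_2 = (-2, 2/5, 1/5)
  u_3 = (-1/3, -4/3, -2/3)

Apply the Gram-Schmidt recurrence
  u_1 = v_1
  u_i = v_i − Σ_{j<i} ((v_i · u_j) / (u_j · u_j)) · u_j.

Step by step this gives:
  u_1 = (0, 1, -2)
  u_2 = (-2, 2/5, 1/5)
  u_3 = (-1/3, -4/3, -2/3)

Orthogonality check:
  u_2 · u_1 = 0 (should be 0)
  u_3 · u_1 = 0 (should be 0)
  u_3 · u_2 = 0 (should be 0)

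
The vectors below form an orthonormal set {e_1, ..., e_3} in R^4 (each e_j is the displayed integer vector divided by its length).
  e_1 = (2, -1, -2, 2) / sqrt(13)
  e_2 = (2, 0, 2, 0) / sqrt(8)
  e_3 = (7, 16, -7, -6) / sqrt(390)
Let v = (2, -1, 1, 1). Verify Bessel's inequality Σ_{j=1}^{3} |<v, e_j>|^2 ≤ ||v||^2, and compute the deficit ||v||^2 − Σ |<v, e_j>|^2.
Σ |<v, e_j>|^2 = 7; ||v||^2 = 7; deficit = 0

Write each e_j = u_j / sqrt(<u_j, u_j>) where u_j is the displayed integer vector. Then <v, e_j> = <v, u_j> / sqrt(<u_j, u_j>), so |<v, e_j>|^2 = <v, u_j>^2 / <u_j, u_j>.
Coefficients: <v, e_1> = 5/sqrt(13), <v, e_2> = 6/sqrt(8), <v, e_3> = -15/sqrt(390).
Square and sum: Σ |<v, e_j>|^2 = 7.
Compute ||v||^2 = v·v = 7.
Deficit = 7 − 7 = 0 ≥ 0, confirming Bessel's inequality. (The deficit equals ||v − Σ <v,e_j> e_j||^2, the squared distance from v to span{e_j}.)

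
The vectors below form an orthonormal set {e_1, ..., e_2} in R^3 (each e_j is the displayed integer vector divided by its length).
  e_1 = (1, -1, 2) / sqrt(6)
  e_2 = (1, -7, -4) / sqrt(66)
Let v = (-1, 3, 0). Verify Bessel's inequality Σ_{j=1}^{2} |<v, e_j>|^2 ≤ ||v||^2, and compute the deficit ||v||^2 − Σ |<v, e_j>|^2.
Σ |<v, e_j>|^2 = 10; ||v||^2 = 10; deficit = 0

Write each e_j = u_j / sqrt(<u_j, u_j>) where u_j is the displayed integer vector. Then <v, e_j> = <v, u_j> / sqrt(<u_j, u_j>), so |<v, e_j>|^2 = <v, u_j>^2 / <u_j, u_j>.
Coefficients: <v, e_1> = -4/sqrt(6), <v, e_2> = -22/sqrt(66).
Square and sum: Σ |<v, e_j>|^2 = 10.
Compute ||v||^2 = v·v = 10.
Deficit = 10 − 10 = 0 ≥ 0, confirming Bessel's inequality. (The deficit equals ||v − Σ <v,e_j> e_j||^2, the squared distance from v to span{e_j}.)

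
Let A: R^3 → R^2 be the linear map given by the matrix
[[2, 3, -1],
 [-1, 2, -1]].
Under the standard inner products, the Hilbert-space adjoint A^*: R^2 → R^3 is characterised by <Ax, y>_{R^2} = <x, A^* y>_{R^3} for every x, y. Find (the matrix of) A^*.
A^* = A^T =
[[2, -1],
 [3, 2],
 [-1, -1]]

For real matrices with standard dot products, the defining identity <Ax, y> = <x, A^* y> gives (Ax)^T y = x^T (A^*) y, i.e. x^T A^T y = x^T (A^*) y. Since this holds for all x, y, we must have A^* = A^T. Therefore
A^* =
[[2, -1],
 [3, 2],
 [-1, -1]].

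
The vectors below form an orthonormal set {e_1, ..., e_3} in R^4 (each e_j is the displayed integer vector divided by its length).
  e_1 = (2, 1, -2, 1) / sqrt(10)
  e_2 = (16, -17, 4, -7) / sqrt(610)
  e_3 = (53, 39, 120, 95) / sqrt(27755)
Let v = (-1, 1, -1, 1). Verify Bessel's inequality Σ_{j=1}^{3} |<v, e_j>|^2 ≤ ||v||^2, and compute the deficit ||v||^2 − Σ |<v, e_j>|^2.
Σ |<v, e_j>|^2 = 127/35; ||v||^2 = 4; deficit = 13/35

Write each e_j = u_j / sqrt(<u_j, u_j>) where u_j is the displayed integer vector. Then <v, e_j> = <v, u_j> / sqrt(<u_j, u_j>), so |<v, e_j>|^2 = <v, u_j>^2 / <u_j, u_j>.
Coefficients: <v, e_1> = 2/sqrt(10), <v, e_2> = -44/sqrt(610), <v, e_3> = -39/sqrt(27755).
Square and sum: Σ |<v, e_j>|^2 = 127/35.
Compute ||v||^2 = v·v = 4.
Deficit = 4 − 127/35 = 13/35 ≥ 0, confirming Bessel's inequality. (The deficit equals ||v − Σ <v,e_j> e_j||^2, the squared distance from v to span{e_j}.)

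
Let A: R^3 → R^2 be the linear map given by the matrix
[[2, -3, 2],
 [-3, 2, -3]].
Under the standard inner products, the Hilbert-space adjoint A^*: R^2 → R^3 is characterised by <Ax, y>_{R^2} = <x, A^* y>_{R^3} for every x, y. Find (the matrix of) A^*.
A^* = A^T =
[[2, -3],
 [-3, 2],
 [2, -3]]

For real matrices with standard dot products, the defining identity <Ax, y> = <x, A^* y> gives (Ax)^T y = x^T (A^*) y, i.e. x^T A^T y = x^T (A^*) y. Since this holds for all x, y, we must have A^* = A^T. Therefore
A^* =
[[2, -3],
 [-3, 2],
 [2, -3]].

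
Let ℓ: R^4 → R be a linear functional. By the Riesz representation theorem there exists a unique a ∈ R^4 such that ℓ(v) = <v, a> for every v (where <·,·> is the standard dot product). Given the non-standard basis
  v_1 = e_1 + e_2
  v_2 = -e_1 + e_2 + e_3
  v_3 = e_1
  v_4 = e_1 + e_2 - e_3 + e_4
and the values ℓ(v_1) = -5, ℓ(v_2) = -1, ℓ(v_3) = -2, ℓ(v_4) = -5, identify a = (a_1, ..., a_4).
a = (-2, -3, 0, 0)

Write a = (a_1, ..., a_4) in the standard basis. For each basis vector v_i, ℓ(v_i) = <v_i, a> is a linear equation in the a_j's. Collect the n equations into a matrix system V a = ℓ, where row i of V is v_i (expressed in the standard basis). Since V is invertible (lower-triangular with 1s on the diagonal, up to permutation), solve by back-substitution:
  V =
[[1, 1, 0, 0],
 [-1, 1, 1, 0],
 [1, 0, 0, 0],
 [1, 1, -1, 1]]
  V a = (-5, -1, -2, -5)
Solving gives a = (-2, -3, 0, 0).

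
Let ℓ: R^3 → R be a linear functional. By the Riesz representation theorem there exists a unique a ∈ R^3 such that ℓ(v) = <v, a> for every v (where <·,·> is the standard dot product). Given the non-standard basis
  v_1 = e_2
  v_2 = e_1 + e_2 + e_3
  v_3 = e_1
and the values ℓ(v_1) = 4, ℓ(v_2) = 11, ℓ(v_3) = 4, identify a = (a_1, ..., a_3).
a = (4, 4, 3)

Write a = (a_1, ..., a_3) in the standard basis. For each basis vector v_i, ℓ(v_i) = <v_i, a> is a linear equation in the a_j's. Collect the n equations into a matrix system V a = ℓ, where row i of V is v_i (expressed in the standard basis). Since V is invertible (lower-triangular with 1s on the diagonal, up to permutation), solve by back-substitution:
  V =
[[0, 1, 0],
 [1, 1, 1],
 [1, 0, 0]]
  V a = (4, 11, 4)
Solving gives a = (4, 4, 3).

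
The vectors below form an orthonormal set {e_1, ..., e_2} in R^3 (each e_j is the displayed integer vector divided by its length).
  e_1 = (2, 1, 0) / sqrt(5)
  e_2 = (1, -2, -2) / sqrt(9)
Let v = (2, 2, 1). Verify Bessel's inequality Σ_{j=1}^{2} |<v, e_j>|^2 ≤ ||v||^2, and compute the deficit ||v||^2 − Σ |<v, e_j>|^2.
Σ |<v, e_j>|^2 = 404/45; ||v||^2 = 9; deficit = 1/45

Write each e_j = u_j / sqrt(<u_j, u_j>) where u_j is the displayed integer vector. Then <v, e_j> = <v, u_j> / sqrt(<u_j, u_j>), so |<v, e_j>|^2 = <v, u_j>^2 / <u_j, u_j>.
Coefficients: <v, e_1> = 6/sqrt(5), <v, e_2> = -4/sqrt(9).
Square and sum: Σ |<v, e_j>|^2 = 404/45.
Compute ||v||^2 = v·v = 9.
Deficit = 9 − 404/45 = 1/45 ≥ 0, confirming Bessel's inequality. (The deficit equals ||v − Σ <v,e_j> e_j||^2, the squared distance from v to span{e_j}.)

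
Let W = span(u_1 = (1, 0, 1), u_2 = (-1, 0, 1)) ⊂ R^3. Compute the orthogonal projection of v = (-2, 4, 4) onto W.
proj_W(v) = (-2, 0, 4)

Set up U = [u_1 | ... | u_2] ∈ R^(3×2). The projector onto W = col(U) is P = U (U^T U)^(-1) U^T.
Compute U^T U =
  [2, 0]
  [0, 2],
and U^T v = (2, 6).
Solve U^T U · c = U^T v for the coefficients: c = (1, 3). The projection is proj_W(v) = U c.
Check: (v - proj_W(v)) · u_1 = 0  (should be 0).
Check: (v - proj_W(v)) · u_2 = 0  (should be 0).
Result: proj_W(v) = (-2, 0, 4).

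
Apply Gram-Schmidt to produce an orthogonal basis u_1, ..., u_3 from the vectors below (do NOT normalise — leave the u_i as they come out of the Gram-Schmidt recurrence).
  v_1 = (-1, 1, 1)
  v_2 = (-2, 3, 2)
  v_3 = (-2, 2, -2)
Orthogonal basis:
  u_1 = (-1, 1, 1)
  u_2 = (1/3, 2/3, -1/3)
  u_3 = (-2, 0, -2)

Apply the Gram-Schmidt recurrence
  u_1 = v_1
  u_i = v_i − Σ_{j<i} ((v_i · u_j) / (u_j · u_j)) · u_j.

Step by step this gives:
  u_1 = (-1, 1, 1)
  u_2 = (1/3, 2/3, -1/3)
  u_3 = (-2, 0, -2)

Orthogonality check:
  u_2 · u_1 = 0 (should be 0)
  u_3 · u_1 = 0 (should be 0)
  u_3 · u_2 = 0 (should be 0)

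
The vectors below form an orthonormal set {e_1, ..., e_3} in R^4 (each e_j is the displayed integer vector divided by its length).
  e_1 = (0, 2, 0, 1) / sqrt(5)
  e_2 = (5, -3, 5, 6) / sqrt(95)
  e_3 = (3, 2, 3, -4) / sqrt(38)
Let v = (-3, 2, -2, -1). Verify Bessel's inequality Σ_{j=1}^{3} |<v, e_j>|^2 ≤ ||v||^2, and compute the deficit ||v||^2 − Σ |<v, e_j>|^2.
Σ |<v, e_j>|^2 = 35/2; ||v||^2 = 18; deficit = 1/2

Write each e_j = u_j / sqrt(<u_j, u_j>) where u_j is the displayed integer vector. Then <v, e_j> = <v, u_j> / sqrt(<u_j, u_j>), so |<v, e_j>|^2 = <v, u_j>^2 / <u_j, u_j>.
Coefficients: <v, e_1> = 3/sqrt(5), <v, e_2> = -37/sqrt(95), <v, e_3> = -7/sqrt(38).
Square and sum: Σ |<v, e_j>|^2 = 35/2.
Compute ||v||^2 = v·v = 18.
Deficit = 18 − 35/2 = 1/2 ≥ 0, confirming Bessel's inequality. (The deficit equals ||v − Σ <v,e_j> e_j||^2, the squared distance from v to span{e_j}.)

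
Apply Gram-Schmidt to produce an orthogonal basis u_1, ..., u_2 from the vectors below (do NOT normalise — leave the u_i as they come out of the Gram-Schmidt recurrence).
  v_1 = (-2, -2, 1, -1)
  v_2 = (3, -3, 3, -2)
Orthogonal basis:
  u_1 = (-2, -2, 1, -1)
  u_2 = (4, -2, 5/2, -3/2)

Apply the Gram-Schmidt recurrence
  u_1 = v_1
  u_i = v_i − Σ_{j<i} ((v_i · u_j) / (u_j · u_j)) · u_j.

Step by step this gives:
  u_1 = (-2, -2, 1, -1)
  u_2 = (4, -2, 5/2, -3/2)

Orthogonality check:
  u_2 · u_1 = 0 (should be 0)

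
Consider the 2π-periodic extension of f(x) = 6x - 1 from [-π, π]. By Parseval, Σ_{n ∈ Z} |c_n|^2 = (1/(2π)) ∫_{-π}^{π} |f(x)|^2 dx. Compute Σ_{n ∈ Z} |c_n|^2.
Σ |c_n|^2 = 12π^2 + 1

Expand and integrate term by term over [-π, π]:
  ∫ (6x)^2 dx = 36·(2π^3/3); ∫ 2·6·(-1)·x dx = 0 (odd integrand); ∫ (-1)^2 dx = 1·2π.
So (1/(2π)) ∫_{-π}^{π} (6x - 1)^2 dx = 36π^2/3 + 1 = 12π^2 + 1.
Parseval ⇒ Σ |c_n|^2 = 12π^2 + 1.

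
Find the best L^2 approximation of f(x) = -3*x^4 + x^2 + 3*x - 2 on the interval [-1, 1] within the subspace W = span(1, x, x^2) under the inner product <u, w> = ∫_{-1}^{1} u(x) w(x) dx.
g(x) = -11*x^2/7 + 3*x - 61/35

The best approximation g ∈ W is the orthogonal projection of f onto W. Writing g = a_0 + a_1 x + a_2 x^2, the coefficients solve the normal equations G · a = b where
  G_{ij} = <φ_i, φ_j> and b_i = <f, φ_i>, with φ_0 = 1, φ_1 = x, φ_2 = x^2.
G =
  [2, 0, 2/3]
  [0, 2/3, 0]
  [2/3, 0, 2/5],
b = (-68/15, 2, -188/105).
Solving gives a_0 = -61/35, a_1 = 3, a_2 = -11/7, so
  g(x) = -11*x^2/7 + 3*x - 61/35.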